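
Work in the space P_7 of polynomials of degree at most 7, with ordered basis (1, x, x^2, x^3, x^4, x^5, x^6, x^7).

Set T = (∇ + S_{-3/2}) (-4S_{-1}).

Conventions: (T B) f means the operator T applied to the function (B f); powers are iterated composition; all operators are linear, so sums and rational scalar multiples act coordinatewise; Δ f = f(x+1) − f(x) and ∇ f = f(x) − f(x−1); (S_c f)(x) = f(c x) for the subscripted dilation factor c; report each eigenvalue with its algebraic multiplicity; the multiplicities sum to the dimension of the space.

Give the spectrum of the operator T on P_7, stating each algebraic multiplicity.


image of 1: -4
image of x: -6x + 4
image of x^2: -9x^2 - 8x + 4
image of x^3: -(27/2)x^3 + 12x^2 - 12x + 4
image of x^4: -(81/4)x^4 - 16x^3 + 24x^2 - 16x + 4
image of x^5: -(243/8)x^5 + 20x^4 - 40x^3 + 40x^2 - 20x + 4
image of x^6: -(729/16)x^6 - 24x^5 + 60x^4 - 80x^3 + 60x^2 - 24x + 4
image of x^7: -(2187/32)x^7 + 28x^6 - 84x^5 + 140x^4 - 140x^3 + 84x^2 - 28x + 4
the matrix is upper triangular; its diagonal is (-4, -6, -9, -27/2, -81/4, -243/8, -729/16, -2187/32)
for a triangular matrix the eigenvalues are the diagonal entries, with algebraic multiplicity their repetition count

λ = -2187/32 (multiplicity 1), λ = -729/16 (multiplicity 1), λ = -243/8 (multiplicity 1), λ = -81/4 (multiplicity 1), λ = -27/2 (multiplicity 1), λ = -9 (multiplicity 1), λ = -6 (multiplicity 1), λ = -4 (multiplicity 1)


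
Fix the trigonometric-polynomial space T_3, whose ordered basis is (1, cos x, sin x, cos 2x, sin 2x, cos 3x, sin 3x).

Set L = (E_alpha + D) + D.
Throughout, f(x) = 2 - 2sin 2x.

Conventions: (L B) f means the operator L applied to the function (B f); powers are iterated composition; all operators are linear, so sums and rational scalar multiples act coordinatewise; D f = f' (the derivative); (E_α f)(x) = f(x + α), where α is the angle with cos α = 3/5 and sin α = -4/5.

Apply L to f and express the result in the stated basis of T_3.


the result is g(x) = 2 - (152/25)cos 2x + (14/25)sin 2x

E_alpha f = 2 + (48/25)cos 2x + (14/25)sin 2x
D f = -4cos 2x
(E_alpha + D) f = 2 - (52/25)cos 2x + (14/25)sin 2x
D f = -4cos 2x
((E_alpha + D) + D) f = 2 - (152/25)cos 2x + (14/25)sin 2x


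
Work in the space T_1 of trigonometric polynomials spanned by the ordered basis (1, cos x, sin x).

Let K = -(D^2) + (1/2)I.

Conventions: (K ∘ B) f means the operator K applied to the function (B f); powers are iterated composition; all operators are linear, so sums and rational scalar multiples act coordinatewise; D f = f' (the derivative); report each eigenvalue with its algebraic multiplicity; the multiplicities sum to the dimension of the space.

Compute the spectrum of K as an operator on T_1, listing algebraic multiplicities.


λ = 1/2 (multiplicity 1), λ = 3/2 (multiplicity 2)

image of 1: 1/2
image of cos x: (3/2)cos x
image of sin x: (3/2)sin x
the matrix is diagonal; its diagonal is (1/2, 3/2, 3/2)
for a triangular matrix the eigenvalues are the diagonal entries, with algebraic multiplicity their repetition count


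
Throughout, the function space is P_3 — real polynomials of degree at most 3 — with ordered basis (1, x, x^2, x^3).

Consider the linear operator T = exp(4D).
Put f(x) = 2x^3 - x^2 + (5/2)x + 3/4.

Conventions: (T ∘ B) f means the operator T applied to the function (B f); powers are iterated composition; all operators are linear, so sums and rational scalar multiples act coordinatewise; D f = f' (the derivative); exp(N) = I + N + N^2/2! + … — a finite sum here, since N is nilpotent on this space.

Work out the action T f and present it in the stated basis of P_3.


the result is g(x) = 2x^3 + 23x^2 + (181/2)x + 491/4

order-1 term: 24x^2 - 8x + 10
order-2 term: 96x - 16
order-3 term: 128
the series for exp(4D) f terminates at order 3
exp(4D) f = 2x^3 + 23x^2 + (181/2)x + 491/4


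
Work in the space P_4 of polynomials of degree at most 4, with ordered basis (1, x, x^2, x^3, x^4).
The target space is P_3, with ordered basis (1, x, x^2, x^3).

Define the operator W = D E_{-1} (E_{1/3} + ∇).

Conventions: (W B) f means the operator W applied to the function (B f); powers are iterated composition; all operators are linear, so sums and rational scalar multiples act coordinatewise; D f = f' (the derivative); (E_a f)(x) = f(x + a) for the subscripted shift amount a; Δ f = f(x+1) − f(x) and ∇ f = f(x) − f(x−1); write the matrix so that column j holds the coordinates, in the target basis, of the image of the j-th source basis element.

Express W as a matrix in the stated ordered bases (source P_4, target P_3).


image of 1: 0
image of x: 1
image of x^2: 2x + 2/3
image of x^3: 3x^2 + 2x - 23/3
image of x^4: 4x^3 + 4x^2 - (92/3)x + 724/27
each image's coordinates form column j of the matrix

the matrix is [[0, 1, 2/3, -23/3, 724/27]; [0, 0, 2, 2, -92/3]; [0, 0, 0, 3, 4]; [0, 0, 0, 0, 4]] (rows listed top to bottom)


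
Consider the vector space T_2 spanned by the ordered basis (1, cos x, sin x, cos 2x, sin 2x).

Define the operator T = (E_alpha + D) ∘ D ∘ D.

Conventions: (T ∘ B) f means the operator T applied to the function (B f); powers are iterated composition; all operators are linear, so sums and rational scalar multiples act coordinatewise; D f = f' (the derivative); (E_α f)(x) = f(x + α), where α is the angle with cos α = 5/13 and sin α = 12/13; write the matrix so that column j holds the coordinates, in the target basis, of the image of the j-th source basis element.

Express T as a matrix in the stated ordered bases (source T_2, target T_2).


the matrix is [[0, 0, 0, 0, 0]; [0, -5/13, -25/13, 0, 0]; [0, 25/13, -5/13, 0, 0]; [0, 0, 0, 476/169, -1832/169]; [0, 0, 0, 1832/169, 476/169]] (rows listed top to bottom)

image of 1: 0
image of cos x: -(5/13)cos x + (25/13)sin x
image of sin x: -(25/13)cos x - (5/13)sin x
image of cos 2x: (476/169)cos 2x + (1832/169)sin 2x
image of sin 2x: -(1832/169)cos 2x + (476/169)sin 2x
each image's coordinates form column j of the matrix


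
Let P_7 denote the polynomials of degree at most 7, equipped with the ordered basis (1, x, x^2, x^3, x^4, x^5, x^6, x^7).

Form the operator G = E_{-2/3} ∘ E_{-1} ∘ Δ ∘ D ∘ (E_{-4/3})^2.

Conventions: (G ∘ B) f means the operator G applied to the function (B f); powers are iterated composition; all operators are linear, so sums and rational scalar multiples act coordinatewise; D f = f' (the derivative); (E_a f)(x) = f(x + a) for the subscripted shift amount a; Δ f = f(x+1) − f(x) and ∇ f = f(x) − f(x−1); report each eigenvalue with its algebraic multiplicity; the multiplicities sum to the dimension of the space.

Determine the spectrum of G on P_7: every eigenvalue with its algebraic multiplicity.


image of 1: 0
image of x: 0
image of x^2: 2
image of x^3: 6x - 23
image of x^4: 12x^2 - 92x + 532/3
image of x^5: 20x^3 - 230x^2 + (2660/3)x - 30935/27
image of x^6: 30x^4 - 460x^3 + 2660x^2 - (61870/9)x + 180862/27
image of x^7: 42x^5 - 805x^4 + (18620/3)x^3 - (216545/9)x^2 + (1266034/27)x - 2976407/81
the matrix is upper triangular; its diagonal is (0, 0, 0, 0, 0, 0, 0, 0)
for a triangular matrix the eigenvalues are the diagonal entries, with algebraic multiplicity their repetition count

λ = 0 (multiplicity 8)


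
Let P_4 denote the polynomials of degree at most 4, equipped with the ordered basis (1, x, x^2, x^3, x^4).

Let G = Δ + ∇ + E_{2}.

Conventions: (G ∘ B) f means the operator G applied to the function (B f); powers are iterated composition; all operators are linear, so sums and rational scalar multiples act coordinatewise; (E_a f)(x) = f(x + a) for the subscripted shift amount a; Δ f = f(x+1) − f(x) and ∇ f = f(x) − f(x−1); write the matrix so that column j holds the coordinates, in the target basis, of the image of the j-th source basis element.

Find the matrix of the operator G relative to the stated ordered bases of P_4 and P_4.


image of 1: 1
image of x: x + 4
image of x^2: x^2 + 8x + 4
image of x^3: x^3 + 12x^2 + 12x + 10
image of x^4: x^4 + 16x^3 + 24x^2 + 40x + 16
each image's coordinates form column j of the matrix

the matrix is [[1, 4, 4, 10, 16]; [0, 1, 8, 12, 40]; [0, 0, 1, 12, 24]; [0, 0, 0, 1, 16]; [0, 0, 0, 0, 1]] (rows listed top to bottom)


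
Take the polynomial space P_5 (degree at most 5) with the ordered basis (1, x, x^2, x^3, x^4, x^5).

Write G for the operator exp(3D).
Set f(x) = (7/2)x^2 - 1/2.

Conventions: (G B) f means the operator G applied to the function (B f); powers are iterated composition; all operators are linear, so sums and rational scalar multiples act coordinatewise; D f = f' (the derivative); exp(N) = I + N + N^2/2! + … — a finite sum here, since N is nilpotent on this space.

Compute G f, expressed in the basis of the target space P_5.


the result is g(x) = (7/2)x^2 + 21x + 31

order-1 term: 21x
order-2 term: 63/2
the series for exp(3D) f terminates at order 2
exp(3D) f = (7/2)x^2 + 21x + 31


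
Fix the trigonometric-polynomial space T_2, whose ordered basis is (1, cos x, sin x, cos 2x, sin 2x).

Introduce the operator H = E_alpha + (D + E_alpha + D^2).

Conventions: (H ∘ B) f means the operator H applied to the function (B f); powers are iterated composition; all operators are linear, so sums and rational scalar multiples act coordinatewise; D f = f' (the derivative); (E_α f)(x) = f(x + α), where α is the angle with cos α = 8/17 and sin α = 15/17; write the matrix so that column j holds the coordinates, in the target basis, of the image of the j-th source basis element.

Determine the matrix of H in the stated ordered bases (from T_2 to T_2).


the matrix is [[2, 0, 0, 0, 0]; [0, -1/17, 47/17, 0, 0]; [0, -47/17, -1/17, 0, 0]; [0, 0, 0, -1478/289, 1058/289]; [0, 0, 0, -1058/289, -1478/289]] (rows listed top to bottom)

image of 1: 2
image of cos x: -(1/17)cos x - (47/17)sin x
image of sin x: (47/17)cos x - (1/17)sin x
image of cos 2x: -(1478/289)cos 2x - (1058/289)sin 2x
image of sin 2x: (1058/289)cos 2x - (1478/289)sin 2x
each image's coordinates form column j of the matrix


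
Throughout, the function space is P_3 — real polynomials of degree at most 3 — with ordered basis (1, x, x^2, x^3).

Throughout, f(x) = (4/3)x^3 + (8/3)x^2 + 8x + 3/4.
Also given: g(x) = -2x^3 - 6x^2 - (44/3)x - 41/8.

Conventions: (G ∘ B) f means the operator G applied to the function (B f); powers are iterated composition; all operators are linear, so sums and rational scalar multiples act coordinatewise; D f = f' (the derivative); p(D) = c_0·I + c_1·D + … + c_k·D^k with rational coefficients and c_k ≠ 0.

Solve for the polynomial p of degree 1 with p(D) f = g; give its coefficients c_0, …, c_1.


D^0 f = (4/3)x^3 + (8/3)x^2 + 8x + 3/4
D^1 f = 4x^2 + (16/3)x + 8
matching coefficients of g against c_0 f + c_1 Df + … from the top degree down determines the c_i
solution: c_0 = -3/2, c_1 = -1/2

p(D) = -(3/2)·I − (1/2)·D, i.e. c_0 = -3/2, c_1 = -1/2


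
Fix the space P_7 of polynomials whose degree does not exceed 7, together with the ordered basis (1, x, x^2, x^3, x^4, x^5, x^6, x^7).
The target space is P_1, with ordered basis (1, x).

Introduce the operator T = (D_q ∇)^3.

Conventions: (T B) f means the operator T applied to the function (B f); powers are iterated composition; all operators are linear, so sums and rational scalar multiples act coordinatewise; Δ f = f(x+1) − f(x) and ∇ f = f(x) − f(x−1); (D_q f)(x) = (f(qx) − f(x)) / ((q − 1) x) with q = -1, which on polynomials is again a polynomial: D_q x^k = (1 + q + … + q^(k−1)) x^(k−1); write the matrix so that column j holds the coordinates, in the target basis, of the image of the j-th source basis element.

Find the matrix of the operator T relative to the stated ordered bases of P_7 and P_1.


the matrix is [[0, 0, 0, 0, 0, 0, 48, -168]; [0, 0, 0, 0, 0, 0, 0, 0]] (rows listed top to bottom)

image of 1: 0
image of x: 0
image of x^2: 0
image of x^3: 0
image of x^4: 0
image of x^5: 0
image of x^6: 48
image of x^7: -168
each image's coordinates form column j of the matrix


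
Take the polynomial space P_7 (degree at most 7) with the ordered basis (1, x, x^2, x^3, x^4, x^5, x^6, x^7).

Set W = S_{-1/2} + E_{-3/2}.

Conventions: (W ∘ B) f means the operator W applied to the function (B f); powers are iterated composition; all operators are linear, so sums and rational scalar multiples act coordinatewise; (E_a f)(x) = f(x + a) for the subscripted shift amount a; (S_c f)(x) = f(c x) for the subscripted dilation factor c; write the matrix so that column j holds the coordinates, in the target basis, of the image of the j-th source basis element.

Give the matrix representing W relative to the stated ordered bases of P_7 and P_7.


image of 1: 2
image of x: (1/2)x - 3/2
image of x^2: (5/4)x^2 - 3x + 9/4
image of x^3: (7/8)x^3 - (9/2)x^2 + (27/4)x - 27/8
image of x^4: (17/16)x^4 - 6x^3 + (27/2)x^2 - (27/2)x + 81/16
image of x^5: (31/32)x^5 - (15/2)x^4 + (45/2)x^3 - (135/4)x^2 + (405/16)x - 243/32
image of x^6: (65/64)x^6 - 9x^5 + (135/4)x^4 - (135/2)x^3 + (1215/16)x^2 - (729/16)x + 729/64
image of x^7: (127/128)x^7 - (21/2)x^6 + (189/4)x^5 - (945/8)x^4 + (2835/16)x^3 - (5103/32)x^2 + (5103/64)x - 2187/128
each image's coordinates form column j of the matrix

the matrix is [[2, -3/2, 9/4, -27/8, 81/16, -243/32, 729/64, -2187/128]; [0, 1/2, -3, 27/4, -27/2, 405/16, -729/16, 5103/64]; [0, 0, 5/4, -9/2, 27/2, -135/4, 1215/16, -5103/32]; [0, 0, 0, 7/8, -6, 45/2, -135/2, 2835/16]; [0, 0, 0, 0, 17/16, -15/2, 135/4, -945/8]; [0, 0, 0, 0, 0, 31/32, -9, 189/4]; [0, 0, 0, 0, 0, 0, 65/64, -21/2]; [0, 0, 0, 0, 0, 0, 0, 127/128]] (rows listed top to bottom)


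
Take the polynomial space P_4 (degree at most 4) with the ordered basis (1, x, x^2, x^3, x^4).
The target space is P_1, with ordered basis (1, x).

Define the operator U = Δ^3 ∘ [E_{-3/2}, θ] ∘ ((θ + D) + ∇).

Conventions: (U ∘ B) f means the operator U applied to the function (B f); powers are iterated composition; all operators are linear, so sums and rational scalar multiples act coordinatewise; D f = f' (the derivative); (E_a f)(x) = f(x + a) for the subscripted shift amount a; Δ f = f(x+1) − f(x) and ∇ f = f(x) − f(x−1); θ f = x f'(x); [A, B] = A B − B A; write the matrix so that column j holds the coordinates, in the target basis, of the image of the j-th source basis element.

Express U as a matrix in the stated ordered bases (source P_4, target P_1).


image of 1: 0
image of x: 0
image of x^2: 0
image of x^3: 0
image of x^4: -144
each image's coordinates form column j of the matrix

the matrix is [[0, 0, 0, 0, -144]; [0, 0, 0, 0, 0]] (rows listed top to bottom)


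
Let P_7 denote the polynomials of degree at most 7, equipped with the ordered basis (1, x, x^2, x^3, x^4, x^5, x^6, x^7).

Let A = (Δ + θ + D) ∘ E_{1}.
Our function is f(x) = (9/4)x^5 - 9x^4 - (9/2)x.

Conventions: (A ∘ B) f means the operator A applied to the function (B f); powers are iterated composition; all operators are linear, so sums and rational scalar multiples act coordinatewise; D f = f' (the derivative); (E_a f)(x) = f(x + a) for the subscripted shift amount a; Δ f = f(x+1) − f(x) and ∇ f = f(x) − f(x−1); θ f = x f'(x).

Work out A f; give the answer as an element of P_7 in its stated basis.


the result is g(x) = (45/4)x^5 + (63/2)x^4 - 108x^2 - (351/2)x - 99

E_{1} f = (9/4)x^5 + (9/4)x^4 - (27/2)x^3 - (63/2)x^2 - (117/4)x - 45/4
Δ E_{1} f = (45/4)x^4 + (63/2)x^3 - (9/2)x^2 - (333/4)x - 279/4
θ E_{1} f = (45/4)x^5 + 9x^4 - (81/2)x^3 - 63x^2 - (117/4)x
D E_{1} f = (45/4)x^4 + 9x^3 - (81/2)x^2 - 63x - 117/4
(Δ + θ + D) E_{1} f = (45/4)x^5 + (63/2)x^4 - 108x^2 - (351/2)x - 99


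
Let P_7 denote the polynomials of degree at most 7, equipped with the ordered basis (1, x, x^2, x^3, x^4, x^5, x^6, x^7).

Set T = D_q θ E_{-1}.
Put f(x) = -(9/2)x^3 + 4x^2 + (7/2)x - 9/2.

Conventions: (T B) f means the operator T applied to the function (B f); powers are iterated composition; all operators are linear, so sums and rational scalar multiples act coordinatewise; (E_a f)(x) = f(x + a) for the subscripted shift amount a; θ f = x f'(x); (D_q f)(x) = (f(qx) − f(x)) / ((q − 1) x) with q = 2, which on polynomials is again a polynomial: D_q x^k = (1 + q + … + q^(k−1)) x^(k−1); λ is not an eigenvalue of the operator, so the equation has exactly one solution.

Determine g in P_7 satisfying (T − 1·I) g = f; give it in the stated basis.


the result is g(x) = (9/2)x^3 + (181/2)x^2 + (917/2)x + 591/2

write g with unknown coordinates in the stated basis and equate coefficients in (T − 1·I) g = f
solving from the highest basis element down gives g = (9/2)x^3 + (181/2)x^2 + (917/2)x + 591/2
check: T g = (189/2)x^2 + 462x + 291
so T g − 1·g = -(9/2)x^3 + 4x^2 + (7/2)x - 9/2 = f ✓


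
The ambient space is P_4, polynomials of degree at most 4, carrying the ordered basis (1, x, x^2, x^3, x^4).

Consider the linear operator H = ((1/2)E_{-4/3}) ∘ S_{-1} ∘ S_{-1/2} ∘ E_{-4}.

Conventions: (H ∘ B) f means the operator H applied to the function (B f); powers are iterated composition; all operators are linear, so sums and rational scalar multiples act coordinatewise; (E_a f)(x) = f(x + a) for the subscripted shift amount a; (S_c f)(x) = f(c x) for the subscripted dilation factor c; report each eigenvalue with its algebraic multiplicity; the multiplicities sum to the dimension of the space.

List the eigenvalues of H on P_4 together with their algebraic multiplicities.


λ = 1/32 (multiplicity 1), λ = 1/16 (multiplicity 1), λ = 1/8 (multiplicity 1), λ = 1/4 (multiplicity 1), λ = 1/2 (multiplicity 1)

image of 1: 1/2
image of x: (1/4)x - 7/3
image of x^2: (1/8)x^2 - (7/3)x + 98/9
image of x^3: (1/16)x^3 - (7/4)x^2 + (49/3)x - 1372/27
image of x^4: (1/32)x^4 - (7/6)x^3 + (49/3)x^2 - (2744/27)x + 19208/81
the matrix is upper triangular; its diagonal is (1/2, 1/4, 1/8, 1/16, 1/32)
for a triangular matrix the eigenvalues are the diagonal entries, with algebraic multiplicity their repetition count


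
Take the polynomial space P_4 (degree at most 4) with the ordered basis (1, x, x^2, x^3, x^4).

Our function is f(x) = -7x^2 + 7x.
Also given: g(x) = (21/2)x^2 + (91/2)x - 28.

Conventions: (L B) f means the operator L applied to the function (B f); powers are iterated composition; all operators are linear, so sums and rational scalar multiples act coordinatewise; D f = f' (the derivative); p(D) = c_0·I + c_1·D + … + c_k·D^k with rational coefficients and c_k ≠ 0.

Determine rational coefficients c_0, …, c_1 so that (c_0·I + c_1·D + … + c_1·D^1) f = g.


p(D) = -(3/2)·I − 4·D, i.e. c_0 = -3/2, c_1 = -4

D^0 f = -7x^2 + 7x
D^1 f = -14x + 7
matching coefficients of g against c_0 f + c_1 Df + … from the top degree down determines the c_i
solution: c_0 = -3/2, c_1 = -4


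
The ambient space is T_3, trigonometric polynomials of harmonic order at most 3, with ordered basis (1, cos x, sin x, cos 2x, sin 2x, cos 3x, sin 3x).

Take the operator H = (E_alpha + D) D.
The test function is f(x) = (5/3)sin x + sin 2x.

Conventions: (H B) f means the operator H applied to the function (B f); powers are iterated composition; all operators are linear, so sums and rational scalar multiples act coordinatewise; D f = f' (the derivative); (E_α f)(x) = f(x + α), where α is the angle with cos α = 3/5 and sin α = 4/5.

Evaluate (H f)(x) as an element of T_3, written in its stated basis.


the result is g(x) = cos x - 3sin x - (14/25)cos 2x - (148/25)sin 2x

D f = (5/3)cos x + 2cos 2x
E_alpha D f = cos x - (4/3)sin x - (14/25)cos 2x - (48/25)sin 2x
D D f = -(5/3)sin x - 4sin 2x
(E_alpha + D) D f = cos x - 3sin x - (14/25)cos 2x - (148/25)sin 2x


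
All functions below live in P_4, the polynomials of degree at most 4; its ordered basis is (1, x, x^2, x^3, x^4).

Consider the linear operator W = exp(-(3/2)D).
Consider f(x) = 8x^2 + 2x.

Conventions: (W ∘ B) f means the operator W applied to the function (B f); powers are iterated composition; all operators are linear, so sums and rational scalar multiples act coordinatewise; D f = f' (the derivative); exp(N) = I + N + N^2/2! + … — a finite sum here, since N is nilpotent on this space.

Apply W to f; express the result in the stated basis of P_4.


g(x) = 8x^2 - 22x + 15

order-1 term: -24x - 3
order-2 term: 18
the series for exp(-(3/2)D) f terminates at order 2
exp(-(3/2)D) f = 8x^2 - 22x + 15


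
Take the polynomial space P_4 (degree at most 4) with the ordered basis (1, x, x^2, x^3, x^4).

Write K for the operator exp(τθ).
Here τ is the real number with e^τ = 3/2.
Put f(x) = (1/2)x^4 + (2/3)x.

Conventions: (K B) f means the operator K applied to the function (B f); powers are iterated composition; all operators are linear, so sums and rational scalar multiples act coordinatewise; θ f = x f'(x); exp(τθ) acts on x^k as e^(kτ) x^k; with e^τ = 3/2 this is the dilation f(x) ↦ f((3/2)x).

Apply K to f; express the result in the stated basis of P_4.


exp(τθ) x^k = e^(kτ) x^k; with e^τ = 3/2 this sends x^k to (3/2)^k x^k
x ↦ 3/2 x
x^4 ↦ 81/16 x^4
applying this coordinatewise to f: exp(τθ) f = (81/32)x^4 + x

g(x) = (81/32)x^4 + x


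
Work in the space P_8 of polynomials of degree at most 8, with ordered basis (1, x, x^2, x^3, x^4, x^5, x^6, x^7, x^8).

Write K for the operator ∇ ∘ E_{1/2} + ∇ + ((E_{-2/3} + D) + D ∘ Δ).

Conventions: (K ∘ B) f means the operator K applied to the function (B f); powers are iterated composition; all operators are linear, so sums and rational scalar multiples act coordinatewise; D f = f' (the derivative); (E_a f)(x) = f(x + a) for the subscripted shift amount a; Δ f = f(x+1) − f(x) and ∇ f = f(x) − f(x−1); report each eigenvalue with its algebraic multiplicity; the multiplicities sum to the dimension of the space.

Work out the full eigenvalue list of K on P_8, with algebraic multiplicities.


image of 1: 1
image of x: x + 7/3
image of x^2: x^2 + (14/3)x + 13/9
image of x^3: x^3 + 7x^2 + (13/3)x + 427/108
image of x^4: x^4 + (28/3)x^3 + (26/3)x^2 + (427/27)x + 259/81
image of x^5: x^5 + (35/3)x^4 + (130/9)x^3 + (2135/54)x^2 + (1295/81)x + 23059/3888
image of x^6: x^6 + 14x^5 + (65/3)x^4 + (2135/27)x^3 + (1295/27)x^2 + (23059/648)x + 3709/729
image of x^7: x^7 + (49/3)x^6 + (91/3)x^5 + (14945/108)x^4 + (9065/81)x^3 + (161413/1296)x^2 + (25963/729)x + 1113739/139968
image of x^8: x^8 + (56/3)x^7 + (364/9)x^6 + (5978/27)x^5 + (18130/81)x^4 + (161413/486)x^3 + (103852/729)x^2 + (1113739/17496)x + 46183/6561
the matrix is upper triangular; its diagonal is (1, 1, 1, 1, 1, 1, 1, 1, 1)
for a triangular matrix the eigenvalues are the diagonal entries, with algebraic multiplicity their repetition count

λ = 1 (multiplicity 9)


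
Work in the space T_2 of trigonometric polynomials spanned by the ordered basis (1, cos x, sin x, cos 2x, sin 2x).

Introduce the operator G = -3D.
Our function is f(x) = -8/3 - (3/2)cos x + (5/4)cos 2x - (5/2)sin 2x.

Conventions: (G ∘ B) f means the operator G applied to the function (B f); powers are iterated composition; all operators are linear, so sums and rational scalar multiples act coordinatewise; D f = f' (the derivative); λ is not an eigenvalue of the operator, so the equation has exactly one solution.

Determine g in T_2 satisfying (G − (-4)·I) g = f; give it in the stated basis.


g(x) = -2/3 - (6/25)cos x + (9/50)sin x - (5/26)cos 2x - (35/104)sin 2x

write g with unknown coordinates in the stated basis and equate coefficients in (G − (-4)·I) g = f
solving from the highest basis element down gives g = -2/3 - (6/25)cos x + (9/50)sin x - (5/26)cos 2x - (35/104)sin 2x
check: G g = -(27/50)cos x - (18/25)sin x + (105/52)cos 2x - (15/13)sin 2x
so G g − (-4)·g = -8/3 - (3/2)cos x + (5/4)cos 2x - (5/2)sin 2x = f ✓


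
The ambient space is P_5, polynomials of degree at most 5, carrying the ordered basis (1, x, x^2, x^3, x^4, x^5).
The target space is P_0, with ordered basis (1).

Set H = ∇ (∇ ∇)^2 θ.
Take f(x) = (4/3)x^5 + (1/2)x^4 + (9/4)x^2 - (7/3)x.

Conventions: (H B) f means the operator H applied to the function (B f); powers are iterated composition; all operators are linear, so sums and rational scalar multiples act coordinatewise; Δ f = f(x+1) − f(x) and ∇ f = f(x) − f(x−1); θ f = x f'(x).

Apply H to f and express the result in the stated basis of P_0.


the image equals g(x) = 800

θ f = (20/3)x^5 + 2x^4 + (9/2)x^2 - (7/3)x
∇ θ f = (100/3)x^4 - (176/3)x^3 + (164/3)x^2 - (49/3)x - 13/6
∇ ∇ θ f = (400/3)x^3 - 376x^2 + (1256/3)x - 163
∇ (∇ ∇) θ f = 400x^2 - 1152x + 928
∇ ∇ (∇ ∇) θ f = 800x - 1552
∇ (∇ ∇)^2 θ f = 800


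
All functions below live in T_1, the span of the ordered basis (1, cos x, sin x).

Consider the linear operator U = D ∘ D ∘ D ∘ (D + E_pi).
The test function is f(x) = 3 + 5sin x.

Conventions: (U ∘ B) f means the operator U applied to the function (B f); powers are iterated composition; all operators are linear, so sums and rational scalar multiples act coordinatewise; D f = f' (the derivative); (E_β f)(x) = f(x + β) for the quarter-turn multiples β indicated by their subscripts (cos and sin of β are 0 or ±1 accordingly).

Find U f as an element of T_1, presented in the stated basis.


D f = 5cos x
E_pi f = 3 - 5sin x
(D + E_pi) f = 3 + 5cos x - 5sin x
D (D + E_pi) f = -5cos x - 5sin x
D D (D + E_pi) f = -5cos x + 5sin x
D D D (D + E_pi) f = 5cos x + 5sin x

the result is g(x) = 5cos x + 5sin x


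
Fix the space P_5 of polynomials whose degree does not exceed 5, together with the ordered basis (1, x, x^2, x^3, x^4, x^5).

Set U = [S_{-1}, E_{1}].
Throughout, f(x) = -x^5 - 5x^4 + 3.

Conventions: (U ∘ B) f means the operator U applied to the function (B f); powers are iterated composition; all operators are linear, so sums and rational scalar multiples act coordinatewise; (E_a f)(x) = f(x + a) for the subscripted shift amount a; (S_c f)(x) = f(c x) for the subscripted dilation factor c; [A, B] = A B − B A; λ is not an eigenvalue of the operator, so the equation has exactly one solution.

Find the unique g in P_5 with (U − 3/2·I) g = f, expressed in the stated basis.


the image equals g(x) = (2/3)x^5 + (70/9)x^4 - (1120/27)x^3 - (4240/27)x^2 + (30560/81)x + 108530/243

write g with unknown coordinates in the stated basis and equate coefficients in (U − 3/2·I) g = f
solving from the highest basis element down gives g = (2/3)x^5 + (70/9)x^4 - (1120/27)x^3 - (4240/27)x^2 + (30560/81)x + 108530/243
check: U g = (20/3)x^4 - (560/9)x^3 - (2120/9)x^2 + (15280/27)x + 54508/81
so U g − 3/2·g = -x^5 - 5x^4 + 3 = f ✓


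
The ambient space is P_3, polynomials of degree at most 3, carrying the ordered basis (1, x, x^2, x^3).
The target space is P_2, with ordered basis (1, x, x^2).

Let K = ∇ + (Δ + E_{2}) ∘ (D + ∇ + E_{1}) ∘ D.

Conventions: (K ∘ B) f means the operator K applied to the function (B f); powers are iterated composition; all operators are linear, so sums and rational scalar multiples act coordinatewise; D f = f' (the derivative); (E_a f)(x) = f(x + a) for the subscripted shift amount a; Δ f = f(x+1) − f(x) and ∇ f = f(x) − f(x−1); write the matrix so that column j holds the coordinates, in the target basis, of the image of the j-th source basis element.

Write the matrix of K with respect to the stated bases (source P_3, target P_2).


image of 1: 0
image of x: 2
image of x^2: 4x + 11
image of x^3: 6x^2 + 33x + 70
each image's coordinates form column j of the matrix

the matrix is [[0, 2, 11, 70]; [0, 0, 4, 33]; [0, 0, 0, 6]] (rows listed top to bottom)


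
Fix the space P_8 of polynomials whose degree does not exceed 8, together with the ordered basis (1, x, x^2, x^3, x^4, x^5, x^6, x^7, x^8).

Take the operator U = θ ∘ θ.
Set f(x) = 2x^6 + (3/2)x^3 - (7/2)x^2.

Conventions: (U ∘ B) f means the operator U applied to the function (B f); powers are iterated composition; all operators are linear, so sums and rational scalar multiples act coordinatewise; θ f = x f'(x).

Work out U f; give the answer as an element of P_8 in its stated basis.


θ f = 12x^6 + (9/2)x^3 - 7x^2
θ θ f = 72x^6 + (27/2)x^3 - 14x^2

the result is g(x) = 72x^6 + (27/2)x^3 - 14x^2


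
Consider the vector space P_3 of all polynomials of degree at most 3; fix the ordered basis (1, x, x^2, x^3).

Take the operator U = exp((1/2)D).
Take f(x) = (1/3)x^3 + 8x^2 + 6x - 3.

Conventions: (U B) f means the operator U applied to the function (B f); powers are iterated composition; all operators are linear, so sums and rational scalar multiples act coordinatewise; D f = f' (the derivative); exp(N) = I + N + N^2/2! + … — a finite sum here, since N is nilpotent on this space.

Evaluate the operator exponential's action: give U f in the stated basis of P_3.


order-1 term: (1/2)x^2 + 8x + 3
order-2 term: (1/4)x + 2
order-3 term: 1/24
the series for exp((1/2)D) f terminates at order 3
exp((1/2)D) f = (1/3)x^3 + (17/2)x^2 + (57/4)x + 49/24

the image equals g(x) = (1/3)x^3 + (17/2)x^2 + (57/4)x + 49/24


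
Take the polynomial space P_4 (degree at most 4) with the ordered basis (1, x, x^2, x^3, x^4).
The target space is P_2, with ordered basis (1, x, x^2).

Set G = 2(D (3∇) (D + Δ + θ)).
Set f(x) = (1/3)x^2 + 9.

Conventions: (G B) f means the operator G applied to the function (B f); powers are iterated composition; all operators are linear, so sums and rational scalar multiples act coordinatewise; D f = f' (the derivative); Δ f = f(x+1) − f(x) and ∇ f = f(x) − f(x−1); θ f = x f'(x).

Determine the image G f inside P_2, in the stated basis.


g(x) = 8

D f = (2/3)x
Δ f = (2/3)x + 1/3
θ f = (2/3)x^2
(D + Δ + θ) f = (2/3)x^2 + (4/3)x + 1/3
∇ (D + Δ + θ) f = (4/3)x + 2/3
(3∇) (D + Δ + θ) f = 4x + 2
D (3∇) (D + Δ + θ) f = 4
(2(D (3∇) (D + Δ + θ))) f = 8


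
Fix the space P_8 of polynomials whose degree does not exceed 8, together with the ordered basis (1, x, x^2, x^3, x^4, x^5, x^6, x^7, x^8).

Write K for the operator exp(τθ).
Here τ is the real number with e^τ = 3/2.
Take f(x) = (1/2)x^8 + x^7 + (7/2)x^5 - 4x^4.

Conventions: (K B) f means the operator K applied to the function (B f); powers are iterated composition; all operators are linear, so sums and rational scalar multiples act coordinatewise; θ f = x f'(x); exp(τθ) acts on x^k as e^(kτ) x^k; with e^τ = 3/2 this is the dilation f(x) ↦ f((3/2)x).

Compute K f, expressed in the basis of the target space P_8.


the image equals g(x) = (6561/512)x^8 + (2187/128)x^7 + (1701/64)x^5 - (81/4)x^4

exp(τθ) x^k = e^(kτ) x^k; with e^τ = 3/2 this sends x^k to (3/2)^k x^k
x^4 ↦ 81/16 x^4
x^5 ↦ 243/32 x^5
x^7 ↦ 2187/128 x^7
x^8 ↦ 6561/256 x^8
applying this coordinatewise to f: exp(τθ) f = (6561/512)x^8 + (2187/128)x^7 + (1701/64)x^5 - (81/4)x^4


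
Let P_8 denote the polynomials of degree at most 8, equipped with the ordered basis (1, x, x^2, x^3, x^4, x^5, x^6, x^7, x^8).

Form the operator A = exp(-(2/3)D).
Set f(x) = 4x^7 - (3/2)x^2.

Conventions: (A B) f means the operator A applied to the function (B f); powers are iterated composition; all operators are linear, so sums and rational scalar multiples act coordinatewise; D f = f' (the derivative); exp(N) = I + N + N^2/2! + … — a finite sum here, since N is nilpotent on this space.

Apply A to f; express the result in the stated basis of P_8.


order-1 term: -(56/3)x^6 + 2x
order-2 term: (112/3)x^5 - 2/3
order-3 term: -(1120/27)x^4
order-4 term: (2240/81)x^3
order-5 term: -(896/81)x^2
order-6 term: (1792/729)x
order-7 term: -512/2187
the series for exp(-(2/3)D) f terminates at order 7
exp(-(2/3)D) f = 4x^7 - (56/3)x^6 + (112/3)x^5 - (1120/27)x^4 + (2240/81)x^3 - (2035/162)x^2 + (3250/729)x - 1970/2187

g(x) = 4x^7 - (56/3)x^6 + (112/3)x^5 - (1120/27)x^4 + (2240/81)x^3 - (2035/162)x^2 + (3250/729)x - 1970/2187


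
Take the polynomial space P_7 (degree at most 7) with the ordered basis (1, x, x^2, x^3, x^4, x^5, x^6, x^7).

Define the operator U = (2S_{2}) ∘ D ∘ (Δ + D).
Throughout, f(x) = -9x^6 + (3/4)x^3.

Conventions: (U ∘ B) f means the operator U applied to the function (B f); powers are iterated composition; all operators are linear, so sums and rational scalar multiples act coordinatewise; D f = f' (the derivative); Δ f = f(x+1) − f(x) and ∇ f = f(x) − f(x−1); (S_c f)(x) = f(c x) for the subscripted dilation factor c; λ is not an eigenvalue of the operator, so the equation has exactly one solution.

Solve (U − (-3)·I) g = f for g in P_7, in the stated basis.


g(x) = -3x^6 + 1920x^4 + (3841/4)x^3 - 122400x^2 - 45964x + 638743/2

write g with unknown coordinates in the stated basis and equate coefficients in (U − (-3)·I) g = f
solving from the highest basis element down gives g = -3x^6 + 1920x^4 + (3841/4)x^3 - 122400x^2 - 45964x + 638743/2
check: U g = -5760x^4 - 2880x^3 + 367200x^2 + 137892x - 1916229/2
so U g − (-3)·g = -9x^6 + (3/4)x^3 = f ✓


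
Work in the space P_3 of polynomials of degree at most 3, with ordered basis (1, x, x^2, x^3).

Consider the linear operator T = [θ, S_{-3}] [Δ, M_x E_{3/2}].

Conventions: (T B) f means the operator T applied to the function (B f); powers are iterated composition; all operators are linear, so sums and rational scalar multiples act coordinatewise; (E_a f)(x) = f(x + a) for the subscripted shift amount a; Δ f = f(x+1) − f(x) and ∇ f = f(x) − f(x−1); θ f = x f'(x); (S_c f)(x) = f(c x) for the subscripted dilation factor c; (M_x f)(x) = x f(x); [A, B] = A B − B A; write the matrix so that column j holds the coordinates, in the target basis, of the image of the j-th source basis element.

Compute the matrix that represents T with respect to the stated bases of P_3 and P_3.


the matrix is [[0, 0, 0, 0]; [0, 0, 0, 0]; [0, 0, 0, 0]; [0, 0, 0, 0]] (rows listed top to bottom)

image of 1: 0
image of x: 0
image of x^2: 0
image of x^3: 0
each image's coordinates form column j of the matrix


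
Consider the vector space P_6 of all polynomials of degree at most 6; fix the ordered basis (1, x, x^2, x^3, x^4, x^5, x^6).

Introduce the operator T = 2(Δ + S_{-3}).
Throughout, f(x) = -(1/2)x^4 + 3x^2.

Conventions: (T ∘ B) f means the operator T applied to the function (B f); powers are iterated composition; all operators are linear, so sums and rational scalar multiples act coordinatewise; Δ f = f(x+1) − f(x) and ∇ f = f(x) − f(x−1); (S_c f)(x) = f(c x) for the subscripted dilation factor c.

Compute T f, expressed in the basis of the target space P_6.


Δ f = -2x^3 - 3x^2 + 4x + 5/2
S_{-3} f = -(81/2)x^4 + 27x^2
(Δ + S_{-3}) f = -(81/2)x^4 - 2x^3 + 24x^2 + 4x + 5/2
(2(Δ + S_{-3})) f = -81x^4 - 4x^3 + 48x^2 + 8x + 5

the image equals g(x) = -81x^4 - 4x^3 + 48x^2 + 8x + 5


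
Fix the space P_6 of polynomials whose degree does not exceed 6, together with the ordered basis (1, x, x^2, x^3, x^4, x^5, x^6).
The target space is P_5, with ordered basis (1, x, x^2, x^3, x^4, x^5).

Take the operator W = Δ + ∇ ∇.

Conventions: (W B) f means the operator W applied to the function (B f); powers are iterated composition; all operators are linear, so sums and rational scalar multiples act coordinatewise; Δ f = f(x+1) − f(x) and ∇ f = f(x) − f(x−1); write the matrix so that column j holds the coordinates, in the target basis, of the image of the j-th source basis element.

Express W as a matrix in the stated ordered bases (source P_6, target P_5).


the matrix is [[0, 1, 3, -5, 15, -29, 63]; [0, 0, 2, 9, -20, 75, -174]; [0, 0, 0, 3, 18, -50, 225]; [0, 0, 0, 0, 4, 30, -100]; [0, 0, 0, 0, 0, 5, 45]; [0, 0, 0, 0, 0, 0, 6]] (rows listed top to bottom)

image of 1: 0
image of x: 1
image of x^2: 2x + 3
image of x^3: 3x^2 + 9x - 5
image of x^4: 4x^3 + 18x^2 - 20x + 15
image of x^5: 5x^4 + 30x^3 - 50x^2 + 75x - 29
image of x^6: 6x^5 + 45x^4 - 100x^3 + 225x^2 - 174x + 63
each image's coordinates form column j of the matrix


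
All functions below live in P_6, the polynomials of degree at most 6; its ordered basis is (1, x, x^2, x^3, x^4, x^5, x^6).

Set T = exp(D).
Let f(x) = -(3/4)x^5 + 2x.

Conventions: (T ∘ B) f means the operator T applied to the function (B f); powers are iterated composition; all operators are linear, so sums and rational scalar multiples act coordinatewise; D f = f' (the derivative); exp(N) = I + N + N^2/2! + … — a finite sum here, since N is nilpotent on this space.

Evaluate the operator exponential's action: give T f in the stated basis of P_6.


the image equals g(x) = -(3/4)x^5 - (15/4)x^4 - (15/2)x^3 - (15/2)x^2 - (7/4)x + 5/4

order-1 term: -(15/4)x^4 + 2
order-2 term: -(15/2)x^3
order-3 term: -(15/2)x^2
order-4 term: -(15/4)x
order-5 term: -3/4
the series for exp(D) f terminates at order 5
exp(D) f = -(3/4)x^5 - (15/4)x^4 - (15/2)x^3 - (15/2)x^2 - (7/4)x + 5/4


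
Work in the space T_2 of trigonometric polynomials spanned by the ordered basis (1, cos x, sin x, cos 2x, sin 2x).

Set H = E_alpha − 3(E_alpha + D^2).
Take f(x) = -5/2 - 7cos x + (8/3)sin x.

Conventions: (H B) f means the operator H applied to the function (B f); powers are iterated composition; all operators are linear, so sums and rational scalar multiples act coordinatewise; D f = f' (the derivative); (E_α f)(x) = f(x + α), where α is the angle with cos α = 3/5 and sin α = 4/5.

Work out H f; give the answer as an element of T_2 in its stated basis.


E_alpha f = -5/2 - (31/15)cos x + (36/5)sin x
E_alpha f = -5/2 - (31/15)cos x + (36/5)sin x
D f = (8/3)cos x + 7sin x
D D f = 7cos x - (8/3)sin x
(E_alpha + D^2) f = -5/2 + (74/15)cos x + (68/15)sin x
(-3(E_alpha + D^2)) f = 15/2 - (74/5)cos x - (68/5)sin x
(E_alpha − 3(E_alpha + D^2)) f = 5 - (253/15)cos x - (32/5)sin x

the result is g(x) = 5 - (253/15)cos x - (32/5)sin x


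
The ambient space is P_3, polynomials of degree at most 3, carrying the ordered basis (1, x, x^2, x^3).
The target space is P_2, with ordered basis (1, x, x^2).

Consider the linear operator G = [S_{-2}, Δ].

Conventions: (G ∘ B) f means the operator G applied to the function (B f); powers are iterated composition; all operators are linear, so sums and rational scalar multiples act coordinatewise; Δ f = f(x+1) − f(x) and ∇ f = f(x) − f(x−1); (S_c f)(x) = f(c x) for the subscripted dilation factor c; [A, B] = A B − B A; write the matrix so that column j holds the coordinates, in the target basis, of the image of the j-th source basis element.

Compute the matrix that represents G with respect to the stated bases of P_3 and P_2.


image of 1: 0
image of x: 3
image of x^2: -12x - 3
image of x^3: 36x^2 + 18x + 9
each image's coordinates form column j of the matrix

the matrix is [[0, 3, -3, 9]; [0, 0, -12, 18]; [0, 0, 0, 36]] (rows listed top to bottom)


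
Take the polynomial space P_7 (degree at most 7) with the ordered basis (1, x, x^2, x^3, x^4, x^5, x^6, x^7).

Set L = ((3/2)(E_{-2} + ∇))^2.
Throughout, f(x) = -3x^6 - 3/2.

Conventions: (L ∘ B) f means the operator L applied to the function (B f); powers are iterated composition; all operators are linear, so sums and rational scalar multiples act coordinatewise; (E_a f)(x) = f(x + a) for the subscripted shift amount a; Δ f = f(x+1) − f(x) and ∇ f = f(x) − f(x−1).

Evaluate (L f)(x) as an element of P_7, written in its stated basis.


the result is g(x) = -(27/4)x^6 + 81x^5 - 810x^4 + 4320x^3 - 14175x^2 + 25596x - 152739/8

E_{-2} f = -3x^6 + 36x^5 - 180x^4 + 480x^3 - 720x^2 + 576x - 387/2
∇ f = -18x^5 + 45x^4 - 60x^3 + 45x^2 - 18x + 3
(E_{-2} + ∇) f = -3x^6 + 18x^5 - 135x^4 + 420x^3 - 675x^2 + 558x - 381/2
((3/2)(E_{-2} + ∇)) f = -(9/2)x^6 + 27x^5 - (405/2)x^4 + 630x^3 - (2025/2)x^2 + 837x - 1143/4
E_{-2} ((3/2)(E_{-2} + ∇)) f = -(9/2)x^6 + 81x^5 - (1485/2)x^4 + 4050x^3 - (25785/2)x^2 + 21951x - 61767/4
∇ ((3/2)(E_{-2} + ∇)) f = -27x^5 + (405/2)x^4 - 1170x^3 + (6885/2)x^2 - 4887x + 5427/2
(E_{-2} + ∇) ((3/2)(E_{-2} + ∇)) f = -(9/2)x^6 + 54x^5 - 540x^4 + 2880x^3 - 9450x^2 + 17064x - 50913/4
((3/2)(E_{-2} + ∇)) ((3/2)(E_{-2} + ∇)) f = -(27/4)x^6 + 81x^5 - 810x^4 + 4320x^3 - 14175x^2 + 25596x - 152739/8


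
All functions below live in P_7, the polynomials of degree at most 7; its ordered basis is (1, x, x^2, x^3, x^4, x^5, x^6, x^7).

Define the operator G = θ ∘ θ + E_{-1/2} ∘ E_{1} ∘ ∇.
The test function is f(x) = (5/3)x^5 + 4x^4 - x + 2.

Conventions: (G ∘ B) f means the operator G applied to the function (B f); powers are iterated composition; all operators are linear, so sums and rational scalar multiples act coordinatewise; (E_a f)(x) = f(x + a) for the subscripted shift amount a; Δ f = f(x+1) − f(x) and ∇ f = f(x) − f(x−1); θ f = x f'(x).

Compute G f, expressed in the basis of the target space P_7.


g(x) = (125/3)x^5 + (217/3)x^4 + 16x^3 + (25/6)x^2 + 3x - 43/48

θ f = (25/3)x^5 + 16x^4 - x
θ θ f = (125/3)x^5 + 64x^4 - x
∇ f = (25/3)x^4 - (2/3)x^3 - (22/3)x^2 + (23/3)x - 10/3
E_{1} ∇ f = (25/3)x^4 + (98/3)x^3 + (122/3)x^2 + (73/3)x + 14/3
E_{-1/2} E_{1} ∇ f = (25/3)x^4 + 16x^3 + (25/6)x^2 + 4x - 43/48
(θ ∘ θ + E_{-1/2} ∘ E_{1} ∘ ∇) f = (125/3)x^5 + (217/3)x^4 + 16x^3 + (25/6)x^2 + 3x - 43/48
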